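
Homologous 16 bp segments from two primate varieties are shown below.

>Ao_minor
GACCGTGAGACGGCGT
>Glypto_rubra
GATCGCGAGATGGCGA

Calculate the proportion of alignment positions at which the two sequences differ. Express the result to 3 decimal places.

0.250

Mismatches occur at site 3 (C/T), site 6 (T/C), site 11 (C/T), site 16 (T/A).
There are 4 differences over 16 sites, so p = 4/16 = 0.250.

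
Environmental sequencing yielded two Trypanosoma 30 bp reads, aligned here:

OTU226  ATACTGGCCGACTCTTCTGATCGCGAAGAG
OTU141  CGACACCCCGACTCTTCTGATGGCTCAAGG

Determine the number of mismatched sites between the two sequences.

10

The sequences differ at positions 1 (A/C), 2 (T/G), 5 (T/A), 6 (G/C), 7 (G/C), 22 (C/G), 25 (G/T), 26 (A/C), 28 (G/A), 29 (A/G).
That gives 10 mismatches out of 30 aligned sites, so the Hamming distance is 10.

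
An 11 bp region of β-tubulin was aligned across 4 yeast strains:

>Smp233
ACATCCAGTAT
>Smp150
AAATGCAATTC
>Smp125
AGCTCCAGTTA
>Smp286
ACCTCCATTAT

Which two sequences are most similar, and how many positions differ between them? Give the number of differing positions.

2

Pairwise Hamming distances:
  Smp233 vs Smp150: 5
  Smp233 vs Smp125: 4
  Smp233 vs Smp286: 2
  Smp150 vs Smp125: 5
  Smp150 vs Smp286: 6
  Smp125 vs Smp286: 4
The smallest is 2, between Smp233 and Smp286.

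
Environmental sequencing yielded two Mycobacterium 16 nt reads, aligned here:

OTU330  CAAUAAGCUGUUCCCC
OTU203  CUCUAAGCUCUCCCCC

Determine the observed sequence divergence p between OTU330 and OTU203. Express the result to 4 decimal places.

The sequences differ at positions 2 (A/U), 3 (A/C), 10 (G/C), 12 (U/C).
There are 4 differences over 16 sites, so p = 4/16 = 0.2500.

0.2500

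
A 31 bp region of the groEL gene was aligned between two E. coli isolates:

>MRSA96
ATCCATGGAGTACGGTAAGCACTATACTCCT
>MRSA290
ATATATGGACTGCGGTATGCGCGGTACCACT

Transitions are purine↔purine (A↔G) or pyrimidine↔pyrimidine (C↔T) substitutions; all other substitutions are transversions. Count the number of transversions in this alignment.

The sequences differ at positions 3 (C/A, transversion), 4 (C/T, transition), 10 (G/C, transversion), 12 (A/G, transition), 18 (A/T, transversion), 21 (A/G, transition), 23 (T/G, transversion), 24 (A/G, transition), 28 (T/C, transition), 29 (C/A, transversion).
Of the 10 differences, 5 transitions and 5 transversions, so the answer is 5.

5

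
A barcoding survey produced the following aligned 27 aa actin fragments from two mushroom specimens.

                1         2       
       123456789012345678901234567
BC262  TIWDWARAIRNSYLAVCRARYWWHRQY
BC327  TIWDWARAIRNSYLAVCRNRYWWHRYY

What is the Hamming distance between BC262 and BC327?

2

Mismatches occur at site 19 (A↔N), site 26 (Q↔Y).
That gives 2 mismatches out of 27 aligned sites, so the Hamming distance is 2.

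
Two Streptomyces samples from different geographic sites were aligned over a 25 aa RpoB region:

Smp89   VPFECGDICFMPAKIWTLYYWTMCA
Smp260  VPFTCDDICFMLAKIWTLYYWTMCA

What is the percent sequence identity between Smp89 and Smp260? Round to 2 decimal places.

88.00%

Mismatches occur at site 4 (E→T), site 6 (G→D), site 12 (P→L).
22 of the 25 sites match, so the percent identity is 22/25 × 100 = 88.00%.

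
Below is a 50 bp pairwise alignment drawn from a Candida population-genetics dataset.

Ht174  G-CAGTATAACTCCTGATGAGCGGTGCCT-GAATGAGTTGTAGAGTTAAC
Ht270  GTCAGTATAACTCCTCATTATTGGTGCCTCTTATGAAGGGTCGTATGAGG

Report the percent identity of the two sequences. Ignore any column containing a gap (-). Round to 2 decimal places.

68.75%

Excluding the 2 gap columns leaves 48 comparable sites.
Differing sites — 16:G/C; 19:G/T; 21:G/T; 22:C/T; 31:G/T; 32:A/T; 37:G/A; 38:T/G; 39:T/G; 42:A/C; 44:A/T; 45:G/A; 47:T/G; 49:A/G; 50:C/G.
33 of the 48 comparable sites match, so the percent identity is 33/48 × 100 = 68.75%.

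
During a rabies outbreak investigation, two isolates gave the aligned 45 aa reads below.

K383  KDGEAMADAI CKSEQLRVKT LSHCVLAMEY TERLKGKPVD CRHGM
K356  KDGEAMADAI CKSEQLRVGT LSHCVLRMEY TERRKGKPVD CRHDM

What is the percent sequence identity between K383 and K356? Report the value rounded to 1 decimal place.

Differing sites — 19:K/G; 27:A/R; 34:L/R; 44:G/D.
41 of the 45 sites match, so the percent identity is 41/45 × 100 = 91.1%.

91.1%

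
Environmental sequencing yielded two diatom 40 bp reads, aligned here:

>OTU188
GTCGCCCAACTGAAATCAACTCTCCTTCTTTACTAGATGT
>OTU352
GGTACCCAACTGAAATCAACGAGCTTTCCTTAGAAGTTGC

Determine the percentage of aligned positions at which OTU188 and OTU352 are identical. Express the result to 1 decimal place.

70.0%

Mismatches occur at site 2 (T→G), site 3 (C→T), site 4 (G→A), site 21 (T→G), site 22 (C→A), site 23 (T→G), site 25 (C→T), site 29 (T→C), site 33 (C→G), site 34 (T→A), site 37 (A→T), site 40 (T→C).
28 of the 40 sites match, so the percent identity is 28/40 × 100 = 70.0%.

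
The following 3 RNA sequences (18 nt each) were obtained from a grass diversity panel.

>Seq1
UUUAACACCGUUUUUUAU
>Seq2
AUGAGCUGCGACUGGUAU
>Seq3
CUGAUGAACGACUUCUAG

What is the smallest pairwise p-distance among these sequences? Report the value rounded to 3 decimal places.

0.444

Pairwise Hamming distances:
  Seq1 vs Seq2: 9
  Seq1 vs Seq3: 9
  Seq2 vs Seq3: 8
The smallest is 8 mismatches, between Seq2 and Seq3; p = 8/18 = 0.444.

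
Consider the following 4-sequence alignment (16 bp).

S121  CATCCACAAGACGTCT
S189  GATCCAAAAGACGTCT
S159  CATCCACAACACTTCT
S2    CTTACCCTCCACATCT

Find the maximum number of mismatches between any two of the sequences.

9

Pairwise Hamming distances:
  S121 vs S189: 2
  S121 vs S159: 2
  S121 vs S2: 7
  S189 vs S159: 4
  S189 vs S2: 9
  S159 vs S2: 6
The largest is 9, between S189 and S2.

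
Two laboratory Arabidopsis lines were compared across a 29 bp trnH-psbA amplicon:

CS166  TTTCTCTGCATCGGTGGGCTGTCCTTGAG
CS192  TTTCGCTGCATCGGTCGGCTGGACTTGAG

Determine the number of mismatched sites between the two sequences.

4

The sequences differ at positions 5 (T/G), 16 (G/C), 22 (T/G), 23 (C/A).
That gives 4 mismatches out of 29 aligned sites, so the Hamming distance is 4.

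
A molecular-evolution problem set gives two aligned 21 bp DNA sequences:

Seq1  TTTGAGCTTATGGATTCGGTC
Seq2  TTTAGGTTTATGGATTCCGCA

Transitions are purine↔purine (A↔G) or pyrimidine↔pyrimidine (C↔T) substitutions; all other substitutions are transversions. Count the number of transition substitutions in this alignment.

Differing sites — 4:G/A (Ti); 5:A/G (Ti); 7:C/T (Ti); 18:G/C (Tv); 20:T/C (Ti); 21:C/A (Tv).
Of the 6 differences, 4 transitions and 2 transversions, so the answer is 4.

4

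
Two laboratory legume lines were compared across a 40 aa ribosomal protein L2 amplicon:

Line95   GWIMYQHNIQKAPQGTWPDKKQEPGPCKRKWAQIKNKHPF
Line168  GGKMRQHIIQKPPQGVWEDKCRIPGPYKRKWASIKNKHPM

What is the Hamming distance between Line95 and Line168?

Mismatches occur at site 2 (W→G), site 3 (I→K), site 5 (Y→R), site 8 (N→I), site 12 (A→P), site 16 (T→V), site 18 (P→E), site 21 (K→C), site 22 (Q→R), site 23 (E→I), site 27 (C→Y), site 33 (Q→S), site 40 (F→M).
That gives 13 mismatches out of 40 aligned sites, so the Hamming distance is 13.

13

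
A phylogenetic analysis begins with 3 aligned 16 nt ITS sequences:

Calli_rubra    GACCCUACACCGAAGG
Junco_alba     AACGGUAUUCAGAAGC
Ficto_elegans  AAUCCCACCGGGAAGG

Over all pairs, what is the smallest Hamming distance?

Pairwise Hamming distances:
  Calli_rubra vs Junco_alba: 7
  Calli_rubra vs Ficto_elegans: 6
  Junco_alba vs Ficto_elegans: 9
The smallest is 6, between Calli_rubra and Ficto_elegans.

6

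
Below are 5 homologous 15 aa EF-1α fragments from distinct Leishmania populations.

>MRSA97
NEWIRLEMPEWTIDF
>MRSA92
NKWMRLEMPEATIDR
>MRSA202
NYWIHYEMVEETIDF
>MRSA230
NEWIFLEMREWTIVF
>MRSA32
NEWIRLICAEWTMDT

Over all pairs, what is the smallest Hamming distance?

Pairwise Hamming distances:
  MRSA97 vs MRSA92: 4
  MRSA97 vs MRSA202: 5
  MRSA97 vs MRSA230: 3
  MRSA97 vs MRSA32: 5
  MRSA92 vs MRSA202: 7
  MRSA92 vs MRSA230: 7
  MRSA92 vs MRSA32: 8
  MRSA202 vs MRSA230: 6
  MRSA202 vs MRSA32: 9
  MRSA230 vs MRSA32: 7
The smallest is 3, between MRSA97 and MRSA230.

3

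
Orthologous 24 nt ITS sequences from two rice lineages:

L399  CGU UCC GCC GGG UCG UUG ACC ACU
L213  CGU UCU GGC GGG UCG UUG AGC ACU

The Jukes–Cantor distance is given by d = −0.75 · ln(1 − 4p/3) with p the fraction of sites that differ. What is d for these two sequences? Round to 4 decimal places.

Differing sites — 6:C/U; 8:C/G; 20:C/G.
p = 3/24 = 0.125000.
d = −0.75 · ln(1 − (4/3)·0.125000) = −0.75 · ln(0.833333) = −0.75 · (-0.182322) = 0.1367.

0.1367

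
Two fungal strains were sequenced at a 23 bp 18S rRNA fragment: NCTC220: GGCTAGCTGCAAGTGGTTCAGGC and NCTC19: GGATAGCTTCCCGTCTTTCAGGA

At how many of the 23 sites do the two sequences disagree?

The sequences differ at positions 3 (C/A), 9 (G/T), 11 (A/C), 12 (A/C), 15 (G/C), 16 (G/T), 23 (C/A).
That gives 7 mismatches out of 23 aligned sites, so the Hamming distance is 7.

7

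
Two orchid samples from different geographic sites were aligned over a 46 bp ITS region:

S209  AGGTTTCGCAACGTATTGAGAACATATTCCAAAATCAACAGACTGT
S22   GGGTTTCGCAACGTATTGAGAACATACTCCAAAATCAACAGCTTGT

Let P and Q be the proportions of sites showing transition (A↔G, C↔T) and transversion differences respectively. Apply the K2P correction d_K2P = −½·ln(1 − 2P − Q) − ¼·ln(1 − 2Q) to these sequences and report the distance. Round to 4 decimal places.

0.0937

The sequences differ at positions 1 (A/G, transition), 27 (T/C, transition), 42 (A/C, transversion), 43 (C/T, transition).
Of the 4 differences, 3 transitions and 1 transversion over 46 sites: P = 3/46 = 0.065217, Q = 1/46 = 0.021739.
d = −0.5·ln(0.847827) − 0.25·ln(0.956522) = −0.5·(-0.165079) − 0.25·(-0.044451) = 0.0937.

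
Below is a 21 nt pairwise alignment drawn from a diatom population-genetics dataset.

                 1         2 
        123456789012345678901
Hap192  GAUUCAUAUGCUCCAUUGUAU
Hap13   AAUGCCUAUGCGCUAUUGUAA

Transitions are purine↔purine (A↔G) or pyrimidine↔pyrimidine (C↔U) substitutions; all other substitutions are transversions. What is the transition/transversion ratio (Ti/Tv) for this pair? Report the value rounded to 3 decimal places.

Differing sites — 1:G/A (Ti); 4:U/G (Tv); 6:A/C (Tv); 12:U/G (Tv); 14:C/U (Ti); 21:U/A (Tv).
Of the 6 differences, 2 transitions and 4 transversions, so Ti/Tv = 2/4 = 0.500.

0.500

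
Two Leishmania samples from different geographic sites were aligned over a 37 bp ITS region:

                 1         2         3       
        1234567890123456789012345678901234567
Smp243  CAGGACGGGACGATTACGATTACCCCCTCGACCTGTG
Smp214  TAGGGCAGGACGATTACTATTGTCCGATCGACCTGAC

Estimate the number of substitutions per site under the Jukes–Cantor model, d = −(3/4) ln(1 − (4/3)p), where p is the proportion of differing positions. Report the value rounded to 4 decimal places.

0.3351

Differing sites — 1:C/T; 5:A/G; 7:G/A; 18:G/T; 22:A/G; 23:C/T; 26:C/G; 27:C/A; 36:T/A; 37:G/C.
p = 10/37 = 0.270270.
d = −0.75 · ln(1 − (4/3)·0.270270) = −0.75 · ln(0.639640) = −0.75 · (-0.446850) = 0.3351.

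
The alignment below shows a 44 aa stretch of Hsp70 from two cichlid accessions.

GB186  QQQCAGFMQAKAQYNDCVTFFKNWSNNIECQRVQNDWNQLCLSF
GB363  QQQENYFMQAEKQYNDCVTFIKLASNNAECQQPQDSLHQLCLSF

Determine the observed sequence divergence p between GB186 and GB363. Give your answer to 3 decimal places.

Mismatches occur at site 4 (C↔E), site 5 (A↔N), site 6 (G↔Y), site 11 (K↔E), site 12 (A↔K), site 21 (F↔I), site 23 (N↔L), site 24 (W↔A), site 28 (I↔A), site 32 (R↔Q), site 33 (V↔P), site 35 (N↔D), site 36 (D↔S), site 37 (W↔L), site 38 (N↔H).
There are 15 differences over 44 sites, so p = 15/44 = 0.341.

0.341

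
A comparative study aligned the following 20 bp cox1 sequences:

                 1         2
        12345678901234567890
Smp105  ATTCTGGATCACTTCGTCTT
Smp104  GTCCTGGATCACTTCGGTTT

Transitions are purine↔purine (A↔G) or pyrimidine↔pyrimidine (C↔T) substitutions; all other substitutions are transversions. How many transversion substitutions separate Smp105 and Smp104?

1

Mismatches occur at site 1 (A/G, transition), site 3 (T/C, transition), site 17 (T/G, transversion), site 18 (C/T, transition).
Of the 4 differences, 3 transitions and 1 transversion, so the answer is 1.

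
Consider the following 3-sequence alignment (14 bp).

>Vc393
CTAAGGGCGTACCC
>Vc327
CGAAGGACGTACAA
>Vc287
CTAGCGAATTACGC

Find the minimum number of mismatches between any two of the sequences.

4

Pairwise Hamming distances:
  Vc393 vs Vc327: 4
  Vc393 vs Vc287: 6
  Vc327 vs Vc287: 7
The smallest is 4, between Vc393 and Vc327.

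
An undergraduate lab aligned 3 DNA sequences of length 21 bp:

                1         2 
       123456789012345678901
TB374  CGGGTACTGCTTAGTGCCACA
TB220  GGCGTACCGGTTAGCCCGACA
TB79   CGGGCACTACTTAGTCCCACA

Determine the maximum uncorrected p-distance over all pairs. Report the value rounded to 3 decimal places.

0.381

Pairwise Hamming distances:
  TB374 vs TB220: 7
  TB374 vs TB79: 3
  TB220 vs TB79: 8
The largest is 8 mismatches, between TB220 and TB79; p = 8/21 = 0.381.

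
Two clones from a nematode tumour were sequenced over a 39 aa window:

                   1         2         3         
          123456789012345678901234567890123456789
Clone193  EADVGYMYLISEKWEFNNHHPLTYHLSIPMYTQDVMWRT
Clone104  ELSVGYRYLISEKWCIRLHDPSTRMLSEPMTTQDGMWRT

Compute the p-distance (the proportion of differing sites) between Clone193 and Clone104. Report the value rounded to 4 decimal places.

0.3590

Mismatches occur at site 2 (A→L), site 3 (D→S), site 7 (M→R), site 15 (E→C), site 16 (F→I), site 17 (N→R), site 18 (N→L), site 20 (H→D), site 22 (L→S), site 24 (Y→R), site 25 (H→M), site 28 (I→E), site 31 (Y→T), site 35 (V→G).
There are 14 differences over 39 sites, so p = 14/39 = 0.3590.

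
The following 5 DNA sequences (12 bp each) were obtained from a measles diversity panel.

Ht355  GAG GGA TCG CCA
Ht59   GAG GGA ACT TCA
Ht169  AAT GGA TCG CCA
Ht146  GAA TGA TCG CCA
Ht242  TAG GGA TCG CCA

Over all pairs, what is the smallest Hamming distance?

1

Pairwise Hamming distances:
  Ht355 vs Ht59: 3
  Ht355 vs Ht169: 2
  Ht355 vs Ht146: 2
  Ht355 vs Ht242: 1
  Ht59 vs Ht169: 5
  Ht59 vs Ht146: 5
  Ht59 vs Ht242: 4
  Ht169 vs Ht146: 3
  Ht169 vs Ht242: 2
  Ht146 vs Ht242: 3
The smallest is 1, between Ht355 and Ht242.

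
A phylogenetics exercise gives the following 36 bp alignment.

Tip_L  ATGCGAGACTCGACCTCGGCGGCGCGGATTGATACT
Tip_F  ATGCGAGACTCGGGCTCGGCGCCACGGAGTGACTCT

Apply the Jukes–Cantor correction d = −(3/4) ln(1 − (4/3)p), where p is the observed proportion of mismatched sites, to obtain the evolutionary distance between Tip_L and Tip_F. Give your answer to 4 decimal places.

Mismatches occur at site 13 (A→G), site 14 (C→G), site 22 (G→C), site 24 (G→A), site 29 (T→G), site 33 (T→C), site 34 (A→T).
p = 7/36 = 0.194444.
d = −0.75 · ln(1 − (4/3)·0.194444) = −0.75 · ln(0.740741) = −0.75 · (-0.300104) = 0.2251.

0.2251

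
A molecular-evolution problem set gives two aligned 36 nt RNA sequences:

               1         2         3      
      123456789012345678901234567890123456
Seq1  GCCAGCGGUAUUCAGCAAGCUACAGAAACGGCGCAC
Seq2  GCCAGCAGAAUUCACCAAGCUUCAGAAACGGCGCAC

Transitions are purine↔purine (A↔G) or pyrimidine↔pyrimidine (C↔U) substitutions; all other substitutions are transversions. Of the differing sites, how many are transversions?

3

Differing sites — 7:G/A (Ti); 9:U/A (Tv); 15:G/C (Tv); 22:A/U (Tv).
Of the 4 differences, 1 transition and 3 transversions, so the answer is 3.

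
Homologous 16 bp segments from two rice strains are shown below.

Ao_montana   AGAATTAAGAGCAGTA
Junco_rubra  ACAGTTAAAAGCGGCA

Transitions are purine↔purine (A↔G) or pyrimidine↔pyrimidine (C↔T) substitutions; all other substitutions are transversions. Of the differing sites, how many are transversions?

1

Differing sites — 2:G/C (Tv); 4:A/G (Ti); 9:G/A (Ti); 13:A/G (Ti); 15:T/C (Ti).
Of the 5 differences, 4 transitions and 1 transversion, so the answer is 1.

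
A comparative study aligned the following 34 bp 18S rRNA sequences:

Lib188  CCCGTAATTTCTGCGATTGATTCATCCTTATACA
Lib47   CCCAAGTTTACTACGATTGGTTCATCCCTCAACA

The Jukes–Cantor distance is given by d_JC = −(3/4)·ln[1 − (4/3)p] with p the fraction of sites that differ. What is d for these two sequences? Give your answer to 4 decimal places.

0.3734

Differing sites — 4:G/A; 5:T/A; 6:A/G; 7:A/T; 10:T/A; 13:G/A; 20:A/G; 28:T/C; 30:A/C; 31:T/A.
p = 10/34 = 0.294118.
d = −0.75 · ln(1 − (4/3)·0.294118) = −0.75 · ln(0.607843) = −0.75 · (-0.497839) = 0.3734.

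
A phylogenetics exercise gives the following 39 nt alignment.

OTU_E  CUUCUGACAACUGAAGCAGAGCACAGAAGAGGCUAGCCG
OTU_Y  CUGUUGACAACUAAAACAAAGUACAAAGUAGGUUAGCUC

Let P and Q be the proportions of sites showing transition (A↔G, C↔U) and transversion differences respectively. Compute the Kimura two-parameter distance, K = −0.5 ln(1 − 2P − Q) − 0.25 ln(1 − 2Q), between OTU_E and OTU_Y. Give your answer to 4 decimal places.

Differing sites — 3:U/G (Tv); 4:C/U (Ti); 13:G/A (Ti); 16:G/A (Ti); 19:G/A (Ti); 22:C/U (Ti); 26:G/A (Ti); 28:A/G (Ti); 29:G/U (Tv); 33:C/U (Ti); 38:C/U (Ti); 39:G/C (Tv).
Of the 12 differences, 9 transitions and 3 transversions over 39 sites: P = 9/39 = 0.230769, Q = 3/39 = 0.076923.
d = −0.5·ln(0.461539) − 0.25·ln(0.846154) = −0.5·(-0.773189) − 0.25·(-0.167054) = 0.4284.

0.4284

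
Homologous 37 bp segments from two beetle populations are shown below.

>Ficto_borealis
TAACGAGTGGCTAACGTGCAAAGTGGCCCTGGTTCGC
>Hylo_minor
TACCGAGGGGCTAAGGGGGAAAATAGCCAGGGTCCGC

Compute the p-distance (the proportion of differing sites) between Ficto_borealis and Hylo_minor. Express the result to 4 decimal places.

0.2703

The sequences differ at positions 3 (A/C), 8 (T/G), 15 (C/G), 17 (T/G), 19 (C/G), 23 (G/A), 25 (G/A), 29 (C/A), 30 (T/G), 34 (T/C).
There are 10 differences over 37 sites, so p = 10/37 = 0.2703.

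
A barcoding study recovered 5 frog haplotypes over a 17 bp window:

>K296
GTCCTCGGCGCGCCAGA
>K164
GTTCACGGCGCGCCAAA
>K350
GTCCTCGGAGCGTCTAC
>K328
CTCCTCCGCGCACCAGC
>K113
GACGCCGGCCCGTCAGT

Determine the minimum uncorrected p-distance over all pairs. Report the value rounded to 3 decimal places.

Pairwise Hamming distances:
  K296 vs K164: 3
  K296 vs K350: 5
  K296 vs K328: 4
  K296 vs K113: 6
  K164 vs K350: 6
  K164 vs K328: 7
  K164 vs K113: 8
  K350 vs K328: 7
  K350 vs K113: 8
  K328 vs K113: 9
The smallest is 3 mismatches, between K296 and K164; p = 3/17 = 0.176.

0.176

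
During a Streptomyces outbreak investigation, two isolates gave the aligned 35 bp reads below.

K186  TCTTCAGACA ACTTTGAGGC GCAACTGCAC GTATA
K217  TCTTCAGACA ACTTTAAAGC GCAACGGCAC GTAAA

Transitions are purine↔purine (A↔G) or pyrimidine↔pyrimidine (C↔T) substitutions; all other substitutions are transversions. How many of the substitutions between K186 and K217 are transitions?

Mismatches occur at site 16 (G↔A, transition), site 18 (G↔A, transition), site 26 (T↔G, transversion), site 34 (T↔A, transversion).
Of the 4 differences, 2 transitions and 2 transversions, so the answer is 2.

2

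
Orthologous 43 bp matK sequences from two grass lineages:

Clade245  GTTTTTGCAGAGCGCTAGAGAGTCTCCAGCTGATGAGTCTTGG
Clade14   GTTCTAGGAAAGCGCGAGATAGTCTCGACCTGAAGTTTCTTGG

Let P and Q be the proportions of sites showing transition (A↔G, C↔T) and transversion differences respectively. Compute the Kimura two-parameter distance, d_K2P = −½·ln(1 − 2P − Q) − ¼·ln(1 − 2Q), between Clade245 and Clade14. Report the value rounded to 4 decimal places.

Differing sites — 4:T/C (Ti); 6:T/A (Tv); 8:C/G (Tv); 10:G/A (Ti); 16:T/G (Tv); 20:G/T (Tv); 27:C/G (Tv); 29:G/C (Tv); 34:T/A (Tv); 36:A/T (Tv); 37:G/T (Tv).
Of the 11 differences, 2 transitions and 9 transversions over 43 sites: P = 2/43 = 0.046512, Q = 9/43 = 0.209302.
d = −0.5·ln(0.697674) − 0.25·ln(0.581396) = −0.5·(-0.360003) − 0.25·(-0.542323) = 0.3156.

0.3156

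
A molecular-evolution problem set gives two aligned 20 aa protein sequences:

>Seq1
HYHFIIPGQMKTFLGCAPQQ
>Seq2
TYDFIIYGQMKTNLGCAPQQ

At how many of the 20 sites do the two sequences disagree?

Differing sites — 1:H/T; 3:H/D; 7:P/Y; 13:F/N.
That gives 4 mismatches out of 20 aligned sites, so the Hamming distance is 4.

4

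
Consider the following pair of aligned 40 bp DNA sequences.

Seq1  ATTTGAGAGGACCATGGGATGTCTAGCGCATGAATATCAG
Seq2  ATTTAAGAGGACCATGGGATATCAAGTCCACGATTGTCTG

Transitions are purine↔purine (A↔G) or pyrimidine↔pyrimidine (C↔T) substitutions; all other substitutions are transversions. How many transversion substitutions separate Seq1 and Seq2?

4

Mismatches occur at site 5 (G→A, transition), site 21 (G→A, transition), site 24 (T→A, transversion), site 27 (C→T, transition), site 28 (G→C, transversion), site 31 (T→C, transition), site 34 (A→T, transversion), site 36 (A→G, transition), site 39 (A→T, transversion).
Of the 9 differences, 5 transitions and 4 transversions, so the answer is 4.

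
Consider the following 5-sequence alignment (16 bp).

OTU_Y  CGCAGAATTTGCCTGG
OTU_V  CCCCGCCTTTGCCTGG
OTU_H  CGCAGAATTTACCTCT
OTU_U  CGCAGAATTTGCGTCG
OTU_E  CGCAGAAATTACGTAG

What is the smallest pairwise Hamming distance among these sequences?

Pairwise Hamming distances:
  OTU_Y vs OTU_V: 4
  OTU_Y vs OTU_H: 3
  OTU_Y vs OTU_U: 2
  OTU_Y vs OTU_E: 4
  OTU_V vs OTU_H: 7
  OTU_V vs OTU_U: 6
  OTU_V vs OTU_E: 8
  OTU_H vs OTU_U: 3
  OTU_H vs OTU_E: 4
  OTU_U vs OTU_E: 3
The smallest is 2, between OTU_Y and OTU_U.

2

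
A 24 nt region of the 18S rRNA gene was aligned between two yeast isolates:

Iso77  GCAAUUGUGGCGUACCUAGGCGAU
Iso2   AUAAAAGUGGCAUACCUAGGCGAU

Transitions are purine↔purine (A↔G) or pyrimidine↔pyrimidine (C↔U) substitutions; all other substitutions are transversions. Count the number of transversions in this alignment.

Differing sites — 1:G/A (Ti); 2:C/U (Ti); 5:U/A (Tv); 6:U/A (Tv); 12:G/A (Ti).
Of the 5 differences, 3 transitions and 2 transversions, so the answer is 2.

2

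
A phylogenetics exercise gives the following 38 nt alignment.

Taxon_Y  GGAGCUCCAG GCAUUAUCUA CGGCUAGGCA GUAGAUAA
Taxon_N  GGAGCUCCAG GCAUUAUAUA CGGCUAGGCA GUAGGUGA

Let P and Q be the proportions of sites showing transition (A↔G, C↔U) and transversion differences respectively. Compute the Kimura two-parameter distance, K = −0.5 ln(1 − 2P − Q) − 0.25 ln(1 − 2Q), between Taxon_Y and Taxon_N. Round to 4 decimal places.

0.0841

Mismatches occur at site 18 (C↔A, transversion), site 35 (A↔G, transition), site 37 (A↔G, transition).
Of the 3 differences, 2 transitions and 1 transversion over 38 sites: P = 2/38 = 0.052632, Q = 1/38 = 0.026316.
d = −0.5·ln(0.868420) − 0.25·ln(0.947368) = −0.5·(-0.141080) − 0.25·(-0.054068) = 0.0841.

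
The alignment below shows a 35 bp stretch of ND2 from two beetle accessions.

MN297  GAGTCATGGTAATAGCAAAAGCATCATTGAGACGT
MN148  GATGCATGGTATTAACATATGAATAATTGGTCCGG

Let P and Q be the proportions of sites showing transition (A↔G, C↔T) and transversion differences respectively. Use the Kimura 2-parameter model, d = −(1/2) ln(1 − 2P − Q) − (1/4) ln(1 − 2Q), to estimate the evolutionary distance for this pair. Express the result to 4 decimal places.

0.4672

Differing sites — 3:G/T (Tv); 4:T/G (Tv); 12:A/T (Tv); 15:G/A (Ti); 18:A/T (Tv); 20:A/T (Tv); 22:C/A (Tv); 25:C/A (Tv); 30:A/G (Ti); 31:G/T (Tv); 32:A/C (Tv); 35:T/G (Tv).
Of the 12 differences, 2 transitions and 10 transversions over 35 sites: P = 2/35 = 0.057143, Q = 10/35 = 0.285714.
d = −0.5·ln(0.600000) − 0.25·ln(0.428572) = −0.5·(-0.510826) − 0.25·(-0.847297) = 0.4672.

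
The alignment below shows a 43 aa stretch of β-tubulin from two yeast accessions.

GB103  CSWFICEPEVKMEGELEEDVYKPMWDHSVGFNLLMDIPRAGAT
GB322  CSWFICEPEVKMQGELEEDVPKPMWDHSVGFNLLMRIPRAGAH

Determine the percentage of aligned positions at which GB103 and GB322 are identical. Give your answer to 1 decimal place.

90.7%

Mismatches occur at site 13 (E↔Q), site 21 (Y↔P), site 36 (D↔R), site 43 (T↔H).
39 of the 43 sites match, so the percent identity is 39/43 × 100 = 90.7%.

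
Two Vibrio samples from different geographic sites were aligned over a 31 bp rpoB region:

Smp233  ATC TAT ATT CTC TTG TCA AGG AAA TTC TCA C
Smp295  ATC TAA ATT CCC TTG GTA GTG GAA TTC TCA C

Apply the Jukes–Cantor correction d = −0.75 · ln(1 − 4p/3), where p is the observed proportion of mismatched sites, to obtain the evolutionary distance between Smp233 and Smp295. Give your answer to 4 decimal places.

0.2687

The sequences differ at positions 6 (T/A), 11 (T/C), 16 (T/G), 17 (C/T), 19 (A/G), 20 (G/T), 22 (A/G).
p = 7/31 = 0.225806.
d = −0.75 · ln(1 − (4/3)·0.225806) = −0.75 · ln(0.698925) = −0.75 · (-0.358212) = 0.2687.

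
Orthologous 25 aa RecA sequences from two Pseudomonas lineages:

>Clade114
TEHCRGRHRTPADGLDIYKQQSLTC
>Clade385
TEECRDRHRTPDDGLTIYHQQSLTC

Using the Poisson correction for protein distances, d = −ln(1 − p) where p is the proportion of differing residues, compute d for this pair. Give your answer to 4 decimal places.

Mismatches occur at site 3 (H→E), site 6 (G→D), site 12 (A→D), site 16 (D→T), site 19 (K→H).
p = 5/25 = 0.200000.
d = −ln(1 − 0.200000) = −ln(0.800000) = 0.2231.

0.2231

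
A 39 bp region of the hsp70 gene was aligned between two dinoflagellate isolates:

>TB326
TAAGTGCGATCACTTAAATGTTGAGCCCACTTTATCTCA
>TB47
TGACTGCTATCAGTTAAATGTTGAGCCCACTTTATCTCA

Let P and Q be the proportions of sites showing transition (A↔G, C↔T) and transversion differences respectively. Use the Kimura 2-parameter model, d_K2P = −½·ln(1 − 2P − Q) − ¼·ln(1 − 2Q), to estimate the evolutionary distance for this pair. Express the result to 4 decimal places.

0.1104

The sequences differ at positions 2 (A/G, transition), 4 (G/C, transversion), 8 (G/T, transversion), 13 (C/G, transversion).
Of the 4 differences, 1 transition and 3 transversions over 39 sites: P = 1/39 = 0.025641, Q = 3/39 = 0.076923.
d = −0.5·ln(0.871795) − 0.25·ln(0.846154) = −0.5·(-0.137201) − 0.25·(-0.167054) = 0.1104.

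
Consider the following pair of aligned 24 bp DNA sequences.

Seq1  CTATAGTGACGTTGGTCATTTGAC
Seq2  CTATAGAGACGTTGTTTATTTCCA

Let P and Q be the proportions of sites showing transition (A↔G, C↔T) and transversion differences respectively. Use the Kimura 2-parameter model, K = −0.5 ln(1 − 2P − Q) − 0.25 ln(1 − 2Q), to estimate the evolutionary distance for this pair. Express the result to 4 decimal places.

0.3072

The sequences differ at positions 7 (T/A, transversion), 15 (G/T, transversion), 17 (C/T, transition), 22 (G/C, transversion), 23 (A/C, transversion), 24 (C/A, transversion).
Of the 6 differences, 1 transition and 5 transversions over 24 sites: P = 1/24 = 0.041667, Q = 5/24 = 0.208333.
d = −0.5·ln(0.708333) − 0.25·ln(0.583334) = −0.5·(-0.344841) − 0.25·(-0.538995) = 0.3072.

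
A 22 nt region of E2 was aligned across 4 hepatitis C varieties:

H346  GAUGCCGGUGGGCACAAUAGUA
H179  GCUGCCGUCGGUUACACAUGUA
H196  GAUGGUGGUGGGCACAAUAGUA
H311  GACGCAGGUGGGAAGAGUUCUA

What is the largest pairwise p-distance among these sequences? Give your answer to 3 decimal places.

Pairwise Hamming distances:
  H346 vs H179: 8
  H346 vs H196: 2
  H346 vs H311: 7
  H179 vs H196: 10
  H179 vs H311: 11
  H196 vs H311: 8
The largest is 11 mismatches, between H179 and H311; p = 11/22 = 0.500.

0.500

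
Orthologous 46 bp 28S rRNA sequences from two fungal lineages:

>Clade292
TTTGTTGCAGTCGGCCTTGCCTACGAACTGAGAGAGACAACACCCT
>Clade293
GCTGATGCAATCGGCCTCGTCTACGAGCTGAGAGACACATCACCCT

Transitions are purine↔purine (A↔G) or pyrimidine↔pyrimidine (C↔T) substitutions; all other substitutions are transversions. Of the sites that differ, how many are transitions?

Mismatches occur at site 1 (T↔G, transversion), site 2 (T↔C, transition), site 5 (T↔A, transversion), site 10 (G↔A, transition), site 18 (T↔C, transition), site 20 (C↔T, transition), site 27 (A↔G, transition), site 36 (G↔C, transversion), site 40 (A↔T, transversion).
Of the 9 differences, 5 transitions and 4 transversions, so the answer is 5.

5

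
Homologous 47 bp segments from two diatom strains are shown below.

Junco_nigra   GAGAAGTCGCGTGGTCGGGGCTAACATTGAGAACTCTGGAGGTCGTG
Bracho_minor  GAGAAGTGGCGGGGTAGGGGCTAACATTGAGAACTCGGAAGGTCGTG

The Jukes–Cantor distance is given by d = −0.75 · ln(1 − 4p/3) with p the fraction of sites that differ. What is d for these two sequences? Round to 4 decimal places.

Differing sites — 8:C/G; 12:T/G; 16:C/A; 37:T/G; 39:G/A.
p = 5/47 = 0.106383.
d = −0.75 · ln(1 − (4/3)·0.106383) = −0.75 · ln(0.858156) = −0.75 · (-0.152969) = 0.1147.

0.1147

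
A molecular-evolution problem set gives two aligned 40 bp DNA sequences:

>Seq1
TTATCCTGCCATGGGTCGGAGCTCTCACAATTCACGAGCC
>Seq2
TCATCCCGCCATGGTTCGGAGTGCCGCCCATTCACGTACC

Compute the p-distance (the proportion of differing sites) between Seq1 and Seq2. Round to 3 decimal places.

Differing sites — 2:T/C; 7:T/C; 15:G/T; 22:C/T; 23:T/G; 25:T/C; 26:C/G; 27:A/C; 29:A/C; 37:A/T; 38:G/A.
There are 11 differences over 40 sites, so p = 11/40 = 0.275.

0.275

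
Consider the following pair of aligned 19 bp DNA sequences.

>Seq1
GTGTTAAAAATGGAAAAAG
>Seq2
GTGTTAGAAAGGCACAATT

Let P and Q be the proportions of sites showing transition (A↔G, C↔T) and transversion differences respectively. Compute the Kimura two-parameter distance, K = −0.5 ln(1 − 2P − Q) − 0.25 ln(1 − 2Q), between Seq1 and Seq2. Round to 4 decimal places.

0.4166

The sequences differ at positions 7 (A/G, transition), 11 (T/G, transversion), 13 (G/C, transversion), 15 (A/C, transversion), 18 (A/T, transversion), 19 (G/T, transversion).
Of the 6 differences, 1 transition and 5 transversions over 19 sites: P = 1/19 = 0.052632, Q = 5/19 = 0.263158.
d = −0.5·ln(0.631578) − 0.25·ln(0.473684) = −0.5·(-0.459534) − 0.25·(-0.747215) = 0.4166.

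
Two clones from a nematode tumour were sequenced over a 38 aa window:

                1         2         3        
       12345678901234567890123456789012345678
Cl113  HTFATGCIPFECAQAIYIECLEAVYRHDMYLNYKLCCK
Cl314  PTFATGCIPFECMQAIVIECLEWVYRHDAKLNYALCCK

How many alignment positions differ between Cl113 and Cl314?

The sequences differ at positions 1 (H/P), 13 (A/M), 17 (Y/V), 23 (A/W), 29 (M/A), 30 (Y/K), 34 (K/A).
That gives 7 mismatches out of 38 aligned sites, so the Hamming distance is 7.

7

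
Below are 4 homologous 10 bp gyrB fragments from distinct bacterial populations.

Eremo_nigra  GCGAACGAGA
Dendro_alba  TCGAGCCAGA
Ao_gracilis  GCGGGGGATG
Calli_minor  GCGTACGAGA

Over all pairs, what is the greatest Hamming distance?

Pairwise Hamming distances:
  Eremo_nigra vs Dendro_alba: 3
  Eremo_nigra vs Ao_gracilis: 5
  Eremo_nigra vs Calli_minor: 1
  Dendro_alba vs Ao_gracilis: 6
  Dendro_alba vs Calli_minor: 4
  Ao_gracilis vs Calli_minor: 5
The largest is 6, between Dendro_alba and Ao_gracilis.

6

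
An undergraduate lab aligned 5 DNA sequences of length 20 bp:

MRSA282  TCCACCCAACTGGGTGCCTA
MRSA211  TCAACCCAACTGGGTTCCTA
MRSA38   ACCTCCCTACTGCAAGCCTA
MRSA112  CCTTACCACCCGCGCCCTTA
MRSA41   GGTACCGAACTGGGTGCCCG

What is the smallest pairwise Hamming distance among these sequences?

Pairwise Hamming distances:
  MRSA282 vs MRSA211: 2
  MRSA282 vs MRSA38: 6
  MRSA282 vs MRSA112: 10
  MRSA282 vs MRSA41: 6
  MRSA211 vs MRSA38: 8
  MRSA211 vs MRSA112: 10
  MRSA211 vs MRSA41: 7
  MRSA38 vs MRSA112: 10
  MRSA38 vs MRSA41: 11
  MRSA112 vs MRSA41: 13
The smallest is 2, between MRSA282 and MRSA211.

2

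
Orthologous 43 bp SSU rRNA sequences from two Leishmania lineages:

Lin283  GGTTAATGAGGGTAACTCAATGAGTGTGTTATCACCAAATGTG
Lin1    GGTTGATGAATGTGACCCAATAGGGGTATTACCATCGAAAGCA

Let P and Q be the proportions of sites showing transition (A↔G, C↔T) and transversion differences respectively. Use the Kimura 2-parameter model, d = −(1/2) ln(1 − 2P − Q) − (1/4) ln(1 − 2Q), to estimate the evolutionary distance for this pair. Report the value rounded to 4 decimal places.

0.5319

Differing sites — 5:A/G (Ti); 10:G/A (Ti); 11:G/T (Tv); 14:A/G (Ti); 17:T/C (Ti); 22:G/A (Ti); 23:A/G (Ti); 25:T/G (Tv); 28:G/A (Ti); 32:T/C (Ti); 35:C/T (Ti); 37:A/G (Ti); 40:T/A (Tv); 42:T/C (Ti); 43:G/A (Ti).
Of the 15 differences, 12 transitions and 3 transversions over 43 sites: P = 12/43 = 0.279070, Q = 3/43 = 0.069767.
d = −0.5·ln(0.372093) − 0.25·ln(0.860466) = −0.5·(-0.988611) − 0.25·(-0.150281) = 0.5319.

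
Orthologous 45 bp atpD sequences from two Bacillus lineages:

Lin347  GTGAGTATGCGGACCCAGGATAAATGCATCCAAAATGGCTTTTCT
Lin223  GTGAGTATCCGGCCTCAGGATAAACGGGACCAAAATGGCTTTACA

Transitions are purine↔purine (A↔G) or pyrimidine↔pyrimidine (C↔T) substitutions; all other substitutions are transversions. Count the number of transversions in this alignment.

6

Differing sites — 9:G/C (Tv); 13:A/C (Tv); 15:C/T (Ti); 25:T/C (Ti); 27:C/G (Tv); 28:A/G (Ti); 29:T/A (Tv); 43:T/A (Tv); 45:T/A (Tv).
Of the 9 differences, 3 transitions and 6 transversions, so the answer is 6.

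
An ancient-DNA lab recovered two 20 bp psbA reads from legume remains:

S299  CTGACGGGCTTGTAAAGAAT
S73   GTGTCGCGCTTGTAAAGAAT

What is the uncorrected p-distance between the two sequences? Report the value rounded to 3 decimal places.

Mismatches occur at site 1 (C↔G), site 4 (A↔T), site 7 (G↔C).
There are 3 differences over 20 sites, so p = 3/20 = 0.150.

0.150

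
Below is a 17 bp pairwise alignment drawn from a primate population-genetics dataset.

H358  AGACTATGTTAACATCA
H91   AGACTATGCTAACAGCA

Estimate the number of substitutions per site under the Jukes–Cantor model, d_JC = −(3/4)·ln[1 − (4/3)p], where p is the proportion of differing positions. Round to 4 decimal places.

The sequences differ at positions 9 (T/C), 15 (T/G).
p = 2/17 = 0.117647.
d = −0.75 · ln(1 − (4/3)·0.117647) = −0.75 · ln(0.843137) = −0.75 · (-0.170626) = 0.1280.

0.1280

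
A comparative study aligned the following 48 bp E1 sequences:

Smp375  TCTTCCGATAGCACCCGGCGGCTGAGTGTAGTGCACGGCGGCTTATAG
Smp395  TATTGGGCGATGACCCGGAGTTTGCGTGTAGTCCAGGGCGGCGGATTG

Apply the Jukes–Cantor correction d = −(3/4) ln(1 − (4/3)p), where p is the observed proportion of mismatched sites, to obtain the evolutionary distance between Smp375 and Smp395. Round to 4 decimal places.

0.4408

Mismatches occur at site 2 (C/A), site 5 (C/G), site 6 (C/G), site 8 (A/C), site 9 (T/G), site 11 (G/T), site 12 (C/G), site 19 (C/A), site 21 (G/T), site 22 (C/T), site 25 (A/C), site 33 (G/C), site 36 (C/G), site 43 (T/G), site 44 (T/G), site 47 (A/T).
p = 16/48 = 0.333333.
d = −0.75 · ln(1 − (4/3)·0.333333) = −0.75 · ln(0.555556) = −0.75 · (-0.587786) = 0.4408.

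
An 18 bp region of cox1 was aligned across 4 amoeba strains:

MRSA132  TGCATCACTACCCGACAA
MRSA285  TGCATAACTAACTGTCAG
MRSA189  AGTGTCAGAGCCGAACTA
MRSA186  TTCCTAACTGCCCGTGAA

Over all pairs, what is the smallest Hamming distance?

Pairwise Hamming distances:
  MRSA132 vs MRSA285: 5
  MRSA132 vs MRSA189: 9
  MRSA132 vs MRSA186: 6
  MRSA285 vs MRSA189: 13
  MRSA285 vs MRSA186: 7
  MRSA189 vs MRSA186: 12
The smallest is 5, between MRSA132 and MRSA285.

5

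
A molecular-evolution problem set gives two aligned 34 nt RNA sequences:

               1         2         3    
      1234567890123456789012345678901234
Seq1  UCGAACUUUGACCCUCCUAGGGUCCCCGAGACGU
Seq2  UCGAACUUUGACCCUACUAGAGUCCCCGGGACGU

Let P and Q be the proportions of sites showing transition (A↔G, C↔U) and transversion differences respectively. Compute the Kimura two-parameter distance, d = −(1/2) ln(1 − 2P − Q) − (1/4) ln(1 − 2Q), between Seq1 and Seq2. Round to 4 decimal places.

0.0947

Mismatches occur at site 16 (C→A, transversion), site 21 (G→A, transition), site 29 (A→G, transition).
Of the 3 differences, 2 transitions and 1 transversion over 34 sites: P = 2/34 = 0.058824, Q = 1/34 = 0.029412.
d = −0.5·ln(0.852940) − 0.25·ln(0.941176) = −0.5·(-0.159066) − 0.25·(-0.060625) = 0.0947.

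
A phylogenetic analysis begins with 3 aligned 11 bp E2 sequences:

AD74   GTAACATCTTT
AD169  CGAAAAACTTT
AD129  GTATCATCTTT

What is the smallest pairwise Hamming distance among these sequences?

Pairwise Hamming distances:
  AD74 vs AD169: 4
  AD74 vs AD129: 1
  AD169 vs AD129: 5
The smallest is 1, between AD74 and AD129.

1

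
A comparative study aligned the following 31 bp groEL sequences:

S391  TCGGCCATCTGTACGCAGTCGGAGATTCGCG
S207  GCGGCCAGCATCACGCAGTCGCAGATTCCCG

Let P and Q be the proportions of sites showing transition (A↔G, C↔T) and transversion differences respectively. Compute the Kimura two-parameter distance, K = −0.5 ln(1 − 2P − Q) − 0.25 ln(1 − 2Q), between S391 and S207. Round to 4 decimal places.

0.2716

Differing sites — 1:T/G (Tv); 8:T/G (Tv); 10:T/A (Tv); 11:G/T (Tv); 12:T/C (Ti); 22:G/C (Tv); 29:G/C (Tv).
Of the 7 differences, 1 transition and 6 transversions over 31 sites: P = 1/31 = 0.032258, Q = 6/31 = 0.193548.
d = −0.5·ln(0.741936) − 0.25·ln(0.612904) = −0.5·(-0.298492) − 0.25·(-0.489547) = 0.2716.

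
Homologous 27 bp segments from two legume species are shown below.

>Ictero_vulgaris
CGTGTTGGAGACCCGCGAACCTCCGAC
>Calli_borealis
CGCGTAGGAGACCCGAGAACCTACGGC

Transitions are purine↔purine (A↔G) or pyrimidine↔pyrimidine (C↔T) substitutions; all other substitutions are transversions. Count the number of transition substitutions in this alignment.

Differing sites — 3:T/C (Ti); 6:T/A (Tv); 16:C/A (Tv); 23:C/A (Tv); 26:A/G (Ti).
Of the 5 differences, 2 transitions and 3 transversions, so the answer is 2.

2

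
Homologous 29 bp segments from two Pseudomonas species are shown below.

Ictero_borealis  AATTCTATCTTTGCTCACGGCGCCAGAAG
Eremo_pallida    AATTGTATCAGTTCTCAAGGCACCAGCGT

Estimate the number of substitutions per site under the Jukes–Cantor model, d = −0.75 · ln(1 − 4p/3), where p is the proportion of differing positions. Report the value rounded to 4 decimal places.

Differing sites — 5:C/G; 10:T/A; 11:T/G; 13:G/T; 18:C/A; 22:G/A; 27:A/C; 28:A/G; 29:G/T.
p = 9/29 = 0.310345.
d = −0.75 · ln(1 − (4/3)·0.310345) = −0.75 · ln(0.586207) = −0.75 · (-0.534082) = 0.4006.

0.4006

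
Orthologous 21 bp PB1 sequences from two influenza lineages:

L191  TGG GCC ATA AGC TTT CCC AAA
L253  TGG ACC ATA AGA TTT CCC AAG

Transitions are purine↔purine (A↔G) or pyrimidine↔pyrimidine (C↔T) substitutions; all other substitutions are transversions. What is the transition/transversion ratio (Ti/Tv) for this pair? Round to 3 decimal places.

2.000

The sequences differ at positions 4 (G/A, transition), 12 (C/A, transversion), 21 (A/G, transition).
Of the 3 differences, 2 transitions and 1 transversion, so Ti/Tv = 2/1 = 2.000.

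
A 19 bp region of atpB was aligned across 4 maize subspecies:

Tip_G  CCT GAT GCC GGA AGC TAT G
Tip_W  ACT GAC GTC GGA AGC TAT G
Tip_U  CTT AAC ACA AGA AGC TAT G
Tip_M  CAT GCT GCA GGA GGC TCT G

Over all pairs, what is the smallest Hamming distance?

3

Pairwise Hamming distances:
  Tip_G vs Tip_W: 3
  Tip_G vs Tip_U: 6
  Tip_G vs Tip_M: 5
  Tip_W vs Tip_U: 7
  Tip_W vs Tip_M: 8
  Tip_U vs Tip_M: 8
The smallest is 3, between Tip_G and Tip_W.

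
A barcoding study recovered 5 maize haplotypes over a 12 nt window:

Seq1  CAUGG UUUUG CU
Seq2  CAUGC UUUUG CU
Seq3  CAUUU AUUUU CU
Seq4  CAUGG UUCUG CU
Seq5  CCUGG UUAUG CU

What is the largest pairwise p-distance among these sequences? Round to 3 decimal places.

0.500

Pairwise Hamming distances:
  Seq1 vs Seq2: 1
  Seq1 vs Seq3: 4
  Seq1 vs Seq4: 1
  Seq1 vs Seq5: 2
  Seq2 vs Seq3: 4
  Seq2 vs Seq4: 2
  Seq2 vs Seq5: 3
  Seq3 vs Seq4: 5
  Seq3 vs Seq5: 6
  Seq4 vs Seq5: 2
The largest is 6 mismatches, between Seq3 and Seq5; p = 6/12 = 0.500.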